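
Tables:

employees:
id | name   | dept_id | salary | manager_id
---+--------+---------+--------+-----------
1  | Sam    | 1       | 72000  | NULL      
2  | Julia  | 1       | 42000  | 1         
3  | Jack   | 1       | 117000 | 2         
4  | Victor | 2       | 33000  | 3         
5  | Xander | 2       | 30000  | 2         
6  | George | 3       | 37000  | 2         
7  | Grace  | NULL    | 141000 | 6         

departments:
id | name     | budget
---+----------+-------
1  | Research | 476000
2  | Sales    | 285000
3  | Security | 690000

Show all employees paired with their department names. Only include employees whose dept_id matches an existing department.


INNER JOIN keeps only employees rows whose dept_id matches an id in departments. Walk through each employee:
  - employee 1 (Sam): dept_id=1 -> matches Research
  - employee 2 (Julia): dept_id=1 -> matches Research
  - employee 3 (Jack): dept_id=1 -> matches Research
  - employee 4 (Victor): dept_id=2 -> matches Sales
  - employee 5 (Xander): dept_id=2 -> matches Sales
  - employee 6 (George): dept_id=3 -> matches Security
  - employee 7 (Grace): dept_id=NULL, no match -> dropped
So 1 of 7 rows is dropped.

SQL:
SELECT a.name, b.name AS department
FROM employees a
INNER JOIN departments b ON a.dept_id = b.id

Result:
name   | department
-------+-----------
Sam    | Research  
Julia  | Research  
Jack   | Research  
Victor | Sales     
Xander | Sales     
George | Security  


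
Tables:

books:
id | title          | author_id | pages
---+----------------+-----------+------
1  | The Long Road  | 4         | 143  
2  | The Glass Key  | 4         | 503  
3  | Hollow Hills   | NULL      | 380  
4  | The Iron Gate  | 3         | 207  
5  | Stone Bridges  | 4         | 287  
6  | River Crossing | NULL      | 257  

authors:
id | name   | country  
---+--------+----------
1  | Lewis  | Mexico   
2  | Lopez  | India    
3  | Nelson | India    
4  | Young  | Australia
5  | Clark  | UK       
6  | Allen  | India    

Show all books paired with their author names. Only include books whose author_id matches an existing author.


INNER JOIN keeps only books rows whose author_id matches an id in authors. Walk through each book:
  - book 1 (The Long Road): author_id=4 -> matches Young
  - book 2 (The Glass Key): author_id=4 -> matches Young
  - book 3 (Hollow Hills): author_id=NULL, no match -> dropped
  - book 4 (The Iron Gate): author_id=3 -> matches Nelson
  - book 5 (Stone Bridges): author_id=4 -> matches Young
  - book 6 (River Crossing): author_id=NULL, no match -> dropped
So 2 of 6 rows are dropped.

SQL:
SELECT a.title, b.name AS author
FROM books a
INNER JOIN authors b ON a.author_id = b.id

Result:
title         | author
--------------+-------
The Long Road | Young 
The Glass Key | Young 
The Iron Gate | Nelson
Stone Bridges | Young 


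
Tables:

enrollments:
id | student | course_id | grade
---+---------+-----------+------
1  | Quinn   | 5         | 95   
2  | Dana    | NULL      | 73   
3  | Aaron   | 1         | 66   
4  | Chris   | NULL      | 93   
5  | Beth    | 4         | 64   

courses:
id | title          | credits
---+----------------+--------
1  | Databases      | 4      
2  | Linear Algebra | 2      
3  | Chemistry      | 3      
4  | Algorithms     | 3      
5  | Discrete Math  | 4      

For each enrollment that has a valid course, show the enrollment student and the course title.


INNER JOIN keeps only enrollments rows whose course_id matches an id in courses. Walk through each enrollment:
  - enrollment 1 (Quinn): course_id=5 -> matches Discrete Math
  - enrollment 2 (Dana): course_id=NULL, no match -> dropped
  - enrollment 3 (Aaron): course_id=1 -> matches Databases
  - enrollment 4 (Chris): course_id=NULL, no match -> dropped
  - enrollment 5 (Beth): course_id=4 -> matches Algorithms
So 2 of 5 rows are dropped.

SQL:
SELECT a.student, b.title AS course
FROM enrollments a
INNER JOIN courses b ON a.course_id = b.id

Result:
student | course       
--------+--------------
Quinn   | Discrete Math
Aaron   | Databases    
Beth    | Algorithms   


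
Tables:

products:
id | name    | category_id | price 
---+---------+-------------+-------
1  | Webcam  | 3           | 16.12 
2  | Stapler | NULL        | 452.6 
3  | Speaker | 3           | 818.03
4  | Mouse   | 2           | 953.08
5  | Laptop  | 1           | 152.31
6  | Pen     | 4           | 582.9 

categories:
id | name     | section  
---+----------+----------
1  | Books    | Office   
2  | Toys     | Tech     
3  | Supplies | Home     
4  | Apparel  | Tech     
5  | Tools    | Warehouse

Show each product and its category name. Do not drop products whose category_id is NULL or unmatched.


LEFT JOIN keeps every row from products (the left table); where category_id has no match in categories, the category columns become NULL. Walk through each product:
  - product 1 (Webcam): category_id=3 -> matches Supplies
  - product 2 (Stapler): category_id=NULL, no match -> kept with NULL
  - product 3 (Speaker): category_id=3 -> matches Supplies
  - product 4 (Mouse): category_id=2 -> matches Toys
  - product 5 (Laptop): category_id=1 -> matches Books
  - product 6 (Pen): category_id=4 -> matches Apparel
All 6 rows appear; 1 has NULL category.

SQL:
SELECT a.name, b.name AS category
FROM products a
LEFT JOIN categories b ON a.category_id = b.id

Result:
name    | category
--------+---------
Webcam  | Supplies
Stapler | NULL    
Speaker | Supplies
Mouse   | Toys    
Laptop  | Books   
Pen     | Apparel 


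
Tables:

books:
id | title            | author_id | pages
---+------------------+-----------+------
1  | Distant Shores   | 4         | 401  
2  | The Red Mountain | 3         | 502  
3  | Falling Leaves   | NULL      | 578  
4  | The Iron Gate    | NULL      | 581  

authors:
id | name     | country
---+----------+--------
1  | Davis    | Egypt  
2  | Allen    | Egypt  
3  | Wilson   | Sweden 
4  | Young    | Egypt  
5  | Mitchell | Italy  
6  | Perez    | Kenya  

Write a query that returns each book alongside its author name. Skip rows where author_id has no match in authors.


INNER JOIN keeps only books rows whose author_id matches an id in authors. Walk through each book:
  - book 1 (Distant Shores): author_id=4 -> matches Young
  - book 2 (The Red Mountain): author_id=3 -> matches Wilson
  - book 3 (Falling Leaves): author_id=NULL, no match -> dropped
  - book 4 (The Iron Gate): author_id=NULL, no match -> dropped
So 2 of 4 rows are dropped.

SQL:
SELECT a.title, b.name AS author
FROM books a
INNER JOIN authors b ON a.author_id = b.id

Result:
title            | author
-----------------+-------
Distant Shores   | Young 
The Red Mountain | Wilson


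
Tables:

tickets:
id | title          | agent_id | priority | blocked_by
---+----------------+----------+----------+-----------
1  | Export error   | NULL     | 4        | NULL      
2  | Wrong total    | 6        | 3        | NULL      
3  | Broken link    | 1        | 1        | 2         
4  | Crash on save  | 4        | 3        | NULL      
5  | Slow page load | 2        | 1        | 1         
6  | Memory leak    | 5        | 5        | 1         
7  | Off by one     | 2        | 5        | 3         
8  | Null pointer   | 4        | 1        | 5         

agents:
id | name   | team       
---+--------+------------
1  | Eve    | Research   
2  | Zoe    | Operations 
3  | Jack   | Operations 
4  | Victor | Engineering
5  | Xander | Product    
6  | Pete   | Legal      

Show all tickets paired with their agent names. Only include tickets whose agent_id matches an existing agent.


INNER JOIN keeps only tickets rows whose agent_id matches an id in agents. Walk through each ticket:
  - ticket 1 (Export error): agent_id=NULL, no match -> dropped
  - ticket 2 (Wrong total): agent_id=6 -> matches Pete
  - ticket 3 (Broken link): agent_id=1 -> matches Eve
  - ticket 4 (Crash on save): agent_id=4 -> matches Victor
  - ticket 5 (Slow page load): agent_id=2 -> matches Zoe
  - ticket 6 (Memory leak): agent_id=5 -> matches Xander
  - ticket 7 (Off by one): agent_id=2 -> matches Zoe
  - ticket 8 (Null pointer): agent_id=4 -> matches Victor
So 1 of 8 rows is dropped.

SQL:
SELECT a.title, b.name AS agent
FROM tickets a
INNER JOIN agents b ON a.agent_id = b.id

Result:
title          | agent 
---------------+-------
Wrong total    | Pete  
Broken link    | Eve   
Crash on save  | Victor
Slow page load | Zoe   
Memory leak    | Xander
Off by one     | Zoe   
Null pointer   | Victor


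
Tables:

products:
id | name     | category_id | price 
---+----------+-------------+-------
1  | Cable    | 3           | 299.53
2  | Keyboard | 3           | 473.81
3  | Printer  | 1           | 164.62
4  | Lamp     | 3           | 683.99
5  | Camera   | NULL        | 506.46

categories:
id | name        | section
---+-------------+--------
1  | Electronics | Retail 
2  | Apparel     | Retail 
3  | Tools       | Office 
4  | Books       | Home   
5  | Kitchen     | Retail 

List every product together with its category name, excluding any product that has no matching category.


INNER JOIN keeps only products rows whose category_id matches an id in categories. Walk through each product:
  - product 1 (Cable): category_id=3 -> matches Tools
  - product 2 (Keyboard): category_id=3 -> matches Tools
  - product 3 (Printer): category_id=1 -> matches Electronics
  - product 4 (Lamp): category_id=3 -> matches Tools
  - product 5 (Camera): category_id=NULL, no match -> dropped
So 1 of 5 rows is dropped.

SQL:
SELECT a.name, b.name AS category
FROM products a
INNER JOIN categories b ON a.category_id = b.id

Result:
name     | category   
---------+------------
Cable    | Tools      
Keyboard | Tools      
Printer  | Electronics
Lamp     | Tools      


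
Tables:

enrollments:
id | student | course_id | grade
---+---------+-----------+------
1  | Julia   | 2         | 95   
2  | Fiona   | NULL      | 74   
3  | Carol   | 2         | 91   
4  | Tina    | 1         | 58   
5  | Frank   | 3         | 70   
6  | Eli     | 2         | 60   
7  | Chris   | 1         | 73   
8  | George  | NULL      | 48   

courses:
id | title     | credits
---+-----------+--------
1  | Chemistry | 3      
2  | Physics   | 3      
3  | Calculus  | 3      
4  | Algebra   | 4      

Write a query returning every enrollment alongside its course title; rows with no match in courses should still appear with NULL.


LEFT JOIN keeps every row from enrollments (the left table); where course_id has no match in courses, the course columns become NULL. Walk through each enrollment:
  - enrollment 1 (Julia): course_id=2 -> matches Physics
  - enrollment 2 (Fiona): course_id=NULL, no match -> kept with NULL
  - enrollment 3 (Carol): course_id=2 -> matches Physics
  - enrollment 4 (Tina): course_id=1 -> matches Chemistry
  - enrollment 5 (Frank): course_id=3 -> matches Calculus
  - enrollment 6 (Eli): course_id=2 -> matches Physics
  - enrollment 7 (Chris): course_id=1 -> matches Chemistry
  - enrollment 8 (George): course_id=NULL, no match -> kept with NULL
All 8 rows appear; 2 have NULL course.

SQL:
SELECT a.student, b.title AS course
FROM enrollments a
LEFT JOIN courses b ON a.course_id = b.id

Result:
student | course   
--------+----------
Julia   | Physics  
Fiona   | NULL     
Carol   | Physics  
Tina    | Chemistry
Frank   | Calculus 
Eli     | Physics  
Chris   | Chemistry
George  | NULL     


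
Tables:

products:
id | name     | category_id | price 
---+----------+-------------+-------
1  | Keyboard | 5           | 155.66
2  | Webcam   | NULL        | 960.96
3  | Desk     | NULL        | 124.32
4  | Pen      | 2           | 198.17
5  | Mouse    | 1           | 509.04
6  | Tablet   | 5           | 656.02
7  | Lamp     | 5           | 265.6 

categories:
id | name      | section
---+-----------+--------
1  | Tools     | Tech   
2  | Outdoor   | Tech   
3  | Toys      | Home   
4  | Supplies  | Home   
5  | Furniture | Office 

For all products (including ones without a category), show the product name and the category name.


LEFT JOIN keeps every row from products (the left table); where category_id has no match in categories, the category columns become NULL. Walk through each product:
  - product 1 (Keyboard): category_id=5 -> matches Furniture
  - product 2 (Webcam): category_id=NULL, no match -> kept with NULL
  - product 3 (Desk): category_id=NULL, no match -> kept with NULL
  - product 4 (Pen): category_id=2 -> matches Outdoor
  - product 5 (Mouse): category_id=1 -> matches Tools
  - product 6 (Tablet): category_id=5 -> matches Furniture
  - product 7 (Lamp): category_id=5 -> matches Furniture
All 7 rows appear; 2 have NULL category.

SQL:
SELECT a.name, b.name AS category
FROM products a
LEFT JOIN categories b ON a.category_id = b.id

Result:
name     | category 
---------+----------
Keyboard | Furniture
Webcam   | NULL     
Desk     | NULL     
Pen      | Outdoor  
Mouse    | Tools    
Tablet   | Furniture
Lamp     | Furniture


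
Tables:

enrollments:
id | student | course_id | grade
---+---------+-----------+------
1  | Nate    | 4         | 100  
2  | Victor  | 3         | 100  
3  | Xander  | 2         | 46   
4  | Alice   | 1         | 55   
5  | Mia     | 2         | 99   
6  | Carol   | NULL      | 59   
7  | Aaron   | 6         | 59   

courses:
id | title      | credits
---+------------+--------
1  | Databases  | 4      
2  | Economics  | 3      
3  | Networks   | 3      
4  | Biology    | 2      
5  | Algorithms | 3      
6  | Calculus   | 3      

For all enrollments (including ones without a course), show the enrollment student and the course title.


LEFT JOIN keeps every row from enrollments (the left table); where course_id has no match in courses, the course columns become NULL. Walk through each enrollment:
  - enrollment 1 (Nate): course_id=4 -> matches Biology
  - enrollment 2 (Victor): course_id=3 -> matches Networks
  - enrollment 3 (Xander): course_id=2 -> matches Economics
  - enrollment 4 (Alice): course_id=1 -> matches Databases
  - enrollment 5 (Mia): course_id=2 -> matches Economics
  - enrollment 6 (Carol): course_id=NULL, no match -> kept with NULL
  - enrollment 7 (Aaron): course_id=6 -> matches Calculus
All 7 rows appear; 1 has NULL course.

SQL:
SELECT a.student, b.title AS course
FROM enrollments a
LEFT JOIN courses b ON a.course_id = b.id

Result:
student | course   
--------+----------
Nate    | Biology  
Victor  | Networks 
Xander  | Economics
Alice   | Databases
Mia     | Economics
Carol   | NULL     
Aaron   | Calculus 


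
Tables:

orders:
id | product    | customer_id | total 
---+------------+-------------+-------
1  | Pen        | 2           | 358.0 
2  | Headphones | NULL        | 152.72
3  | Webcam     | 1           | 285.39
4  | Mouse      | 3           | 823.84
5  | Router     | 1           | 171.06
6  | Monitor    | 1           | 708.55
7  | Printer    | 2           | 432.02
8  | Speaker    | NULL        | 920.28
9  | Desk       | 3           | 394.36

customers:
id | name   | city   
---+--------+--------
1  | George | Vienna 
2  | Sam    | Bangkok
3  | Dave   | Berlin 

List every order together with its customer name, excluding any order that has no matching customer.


INNER JOIN keeps only orders rows whose customer_id matches an id in customers. Walk through each order:
  - order 1 (Pen): customer_id=2 -> matches Sam
  - order 2 (Headphones): customer_id=NULL, no match -> dropped
  - order 3 (Webcam): customer_id=1 -> matches George
  - order 4 (Mouse): customer_id=3 -> matches Dave
  - order 5 (Router): customer_id=1 -> matches George
  - order 6 (Monitor): customer_id=1 -> matches George
  - order 7 (Printer): customer_id=2 -> matches Sam
  - order 8 (Speaker): customer_id=NULL, no match -> dropped
  - order 9 (Desk): customer_id=3 -> matches Dave
So 2 of 9 rows are dropped.

SQL:
SELECT a.product, b.name AS customer
FROM orders a
INNER JOIN customers b ON a.customer_id = b.id

Result:
product | customer
--------+---------
Pen     | Sam     
Webcam  | George  
Mouse   | Dave    
Router  | George  
Monitor | George  
Printer | Sam     
Desk    | Dave    


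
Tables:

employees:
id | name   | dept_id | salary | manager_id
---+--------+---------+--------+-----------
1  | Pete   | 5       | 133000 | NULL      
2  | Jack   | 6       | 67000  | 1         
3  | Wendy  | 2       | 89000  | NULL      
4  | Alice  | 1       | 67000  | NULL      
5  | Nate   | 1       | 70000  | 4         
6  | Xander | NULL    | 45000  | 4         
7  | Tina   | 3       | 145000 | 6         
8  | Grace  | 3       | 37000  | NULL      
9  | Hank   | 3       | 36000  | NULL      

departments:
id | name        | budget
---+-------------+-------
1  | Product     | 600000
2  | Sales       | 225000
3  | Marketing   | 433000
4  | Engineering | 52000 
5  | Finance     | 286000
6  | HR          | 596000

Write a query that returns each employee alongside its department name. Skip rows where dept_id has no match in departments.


INNER JOIN keeps only employees rows whose dept_id matches an id in departments. Walk through each employee:
  - employee 1 (Pete): dept_id=5 -> matches Finance
  - employee 2 (Jack): dept_id=6 -> matches HR
  - employee 3 (Wendy): dept_id=2 -> matches Sales
  - employee 4 (Alice): dept_id=1 -> matches Product
  - employee 5 (Nate): dept_id=1 -> matches Product
  - employee 6 (Xander): dept_id=NULL, no match -> dropped
  - employee 7 (Tina): dept_id=3 -> matches Marketing
  - employee 8 (Grace): dept_id=3 -> matches Marketing
  - employee 9 (Hank): dept_id=3 -> matches Marketing
So 1 of 9 rows is dropped.

SQL:
SELECT a.name, b.name AS department
FROM employees a
INNER JOIN departments b ON a.dept_id = b.id

Result:
name  | department
------+-----------
Pete  | Finance   
Jack  | HR        
Wendy | Sales     
Alice | Product   
Nate  | Product   
Tina  | Marketing 
Grace | Marketing 
Hank  | Marketing 


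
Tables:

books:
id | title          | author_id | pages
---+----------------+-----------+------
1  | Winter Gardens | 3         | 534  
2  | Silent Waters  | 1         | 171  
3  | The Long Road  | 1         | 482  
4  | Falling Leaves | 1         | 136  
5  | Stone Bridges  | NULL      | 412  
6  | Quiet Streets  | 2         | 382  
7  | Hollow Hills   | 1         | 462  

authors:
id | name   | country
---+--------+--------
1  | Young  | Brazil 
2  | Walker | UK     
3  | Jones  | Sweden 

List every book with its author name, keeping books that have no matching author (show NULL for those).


LEFT JOIN keeps every row from books (the left table); where author_id has no match in authors, the author columns become NULL. Walk through each book:
  - book 1 (Winter Gardens): author_id=3 -> matches Jones
  - book 2 (Silent Waters): author_id=1 -> matches Young
  - book 3 (The Long Road): author_id=1 -> matches Young
  - book 4 (Falling Leaves): author_id=1 -> matches Young
  - book 5 (Stone Bridges): author_id=NULL, no match -> kept with NULL
  - book 6 (Quiet Streets): author_id=2 -> matches Walker
  - book 7 (Hollow Hills): author_id=1 -> matches Young
All 7 rows appear; 1 has NULL author.

SQL:
SELECT a.title, b.name AS author
FROM books a
LEFT JOIN authors b ON a.author_id = b.id

Result:
title          | author
---------------+-------
Winter Gardens | Jones 
Silent Waters  | Young 
The Long Road  | Young 
Falling Leaves | Young 
Stone Bridges  | NULL  
Quiet Streets  | Walker
Hollow Hills   | Young 


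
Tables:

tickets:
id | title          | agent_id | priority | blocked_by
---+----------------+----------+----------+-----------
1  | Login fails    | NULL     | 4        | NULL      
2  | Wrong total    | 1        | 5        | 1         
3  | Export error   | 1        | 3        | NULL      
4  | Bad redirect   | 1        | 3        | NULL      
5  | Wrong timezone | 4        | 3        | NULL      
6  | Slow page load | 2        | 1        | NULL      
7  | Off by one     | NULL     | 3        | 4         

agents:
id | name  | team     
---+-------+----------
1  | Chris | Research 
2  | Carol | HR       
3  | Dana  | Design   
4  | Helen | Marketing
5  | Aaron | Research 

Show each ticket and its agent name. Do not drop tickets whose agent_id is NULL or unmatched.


LEFT JOIN keeps every row from tickets (the left table); where agent_id has no match in agents, the agent columns become NULL. Walk through each ticket:
  - ticket 1 (Login fails): agent_id=NULL, no match -> kept with NULL
  - ticket 2 (Wrong total): agent_id=1 -> matches Chris
  - ticket 3 (Export error): agent_id=1 -> matches Chris
  - ticket 4 (Bad redirect): agent_id=1 -> matches Chris
  - ticket 5 (Wrong timezone): agent_id=4 -> matches Helen
  - ticket 6 (Slow page load): agent_id=2 -> matches Carol
  - ticket 7 (Off by one): agent_id=NULL, no match -> kept with NULL
All 7 rows appear; 2 have NULL agent.

SQL:
SELECT a.title, b.name AS agent
FROM tickets a
LEFT JOIN agents b ON a.agent_id = b.id

Result:
title          | agent
---------------+------
Login fails    | NULL 
Wrong total    | Chris
Export error   | Chris
Bad redirect   | Chris
Wrong timezone | Helen
Slow page load | Carol
Off by one     | NULL 


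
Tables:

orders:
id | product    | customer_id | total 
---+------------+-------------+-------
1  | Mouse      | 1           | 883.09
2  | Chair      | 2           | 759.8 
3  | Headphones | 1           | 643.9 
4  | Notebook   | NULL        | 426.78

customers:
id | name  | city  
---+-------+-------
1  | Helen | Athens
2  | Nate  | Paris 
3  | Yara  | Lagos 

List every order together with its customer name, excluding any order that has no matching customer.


INNER JOIN keeps only orders rows whose customer_id matches an id in customers. Walk through each order:
  - order 1 (Mouse): customer_id=1 -> matches Helen
  - order 2 (Chair): customer_id=2 -> matches Nate
  - order 3 (Headphones): customer_id=1 -> matches Helen
  - order 4 (Notebook): customer_id=NULL, no match -> dropped
So 1 of 4 rows is dropped.

SQL:
SELECT a.product, b.name AS customer
FROM orders a
INNER JOIN customers b ON a.customer_id = b.id

Result:
product    | customer
-----------+---------
Mouse      | Helen   
Chair      | Nate    
Headphones | Helen   


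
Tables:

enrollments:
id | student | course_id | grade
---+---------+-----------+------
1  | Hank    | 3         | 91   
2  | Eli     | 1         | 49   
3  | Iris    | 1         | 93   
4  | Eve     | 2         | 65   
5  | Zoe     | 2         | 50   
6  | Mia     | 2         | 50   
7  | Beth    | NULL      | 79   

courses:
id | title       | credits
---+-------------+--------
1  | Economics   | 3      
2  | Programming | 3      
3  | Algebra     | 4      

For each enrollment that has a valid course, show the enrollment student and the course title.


INNER JOIN keeps only enrollments rows whose course_id matches an id in courses. Walk through each enrollment:
  - enrollment 1 (Hank): course_id=3 -> matches Algebra
  - enrollment 2 (Eli): course_id=1 -> matches Economics
  - enrollment 3 (Iris): course_id=1 -> matches Economics
  - enrollment 4 (Eve): course_id=2 -> matches Programming
  - enrollment 5 (Zoe): course_id=2 -> matches Programming
  - enrollment 6 (Mia): course_id=2 -> matches Programming
  - enrollment 7 (Beth): course_id=NULL, no match -> dropped
So 1 of 7 rows is dropped.

SQL:
SELECT a.student, b.title AS course
FROM enrollments a
INNER JOIN courses b ON a.course_id = b.id

Result:
student | course     
--------+------------
Hank    | Algebra    
Eli     | Economics  
Iris    | Economics  
Eve     | Programming
Zoe     | Programming
Mia     | Programming


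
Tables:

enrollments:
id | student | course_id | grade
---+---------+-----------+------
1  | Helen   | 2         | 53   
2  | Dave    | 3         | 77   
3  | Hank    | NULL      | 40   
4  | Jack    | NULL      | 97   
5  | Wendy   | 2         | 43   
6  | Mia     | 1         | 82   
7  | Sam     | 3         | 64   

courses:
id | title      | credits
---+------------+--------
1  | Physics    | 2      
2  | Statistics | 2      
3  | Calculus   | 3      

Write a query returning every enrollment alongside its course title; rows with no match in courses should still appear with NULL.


LEFT JOIN keeps every row from enrollments (the left table); where course_id has no match in courses, the course columns become NULL. Walk through each enrollment:
  - enrollment 1 (Helen): course_id=2 -> matches Statistics
  - enrollment 2 (Dave): course_id=3 -> matches Calculus
  - enrollment 3 (Hank): course_id=NULL, no match -> kept with NULL
  - enrollment 4 (Jack): course_id=NULL, no match -> kept with NULL
  - enrollment 5 (Wendy): course_id=2 -> matches Statistics
  - enrollment 6 (Mia): course_id=1 -> matches Physics
  - enrollment 7 (Sam): course_id=3 -> matches Calculus
All 7 rows appear; 2 have NULL course.

SQL:
SELECT a.student, b.title AS course
FROM enrollments a
LEFT JOIN courses b ON a.course_id = b.id

Result:
student | course    
--------+-----------
Helen   | Statistics
Dave    | Calculus  
Hank    | NULL      
Jack    | NULL      
Wendy   | Statistics
Mia     | Physics   
Sam     | Calculus  


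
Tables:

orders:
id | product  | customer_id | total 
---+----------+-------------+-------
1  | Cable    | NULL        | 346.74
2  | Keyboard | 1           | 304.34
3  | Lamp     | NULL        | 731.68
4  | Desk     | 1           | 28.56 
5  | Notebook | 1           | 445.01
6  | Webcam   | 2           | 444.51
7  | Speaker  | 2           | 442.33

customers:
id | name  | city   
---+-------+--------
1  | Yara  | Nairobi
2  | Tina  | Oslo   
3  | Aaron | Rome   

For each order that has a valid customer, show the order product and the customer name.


INNER JOIN keeps only orders rows whose customer_id matches an id in customers. Walk through each order:
  - order 1 (Cable): customer_id=NULL, no match -> dropped
  - order 2 (Keyboard): customer_id=1 -> matches Yara
  - order 3 (Lamp): customer_id=NULL, no match -> dropped
  - order 4 (Desk): customer_id=1 -> matches Yara
  - order 5 (Notebook): customer_id=1 -> matches Yara
  - order 6 (Webcam): customer_id=2 -> matches Tina
  - order 7 (Speaker): customer_id=2 -> matches Tina
So 2 of 7 rows are dropped.

SQL:
SELECT a.product, b.name AS customer
FROM orders a
INNER JOIN customers b ON a.customer_id = b.id

Result:
product  | customer
---------+---------
Keyboard | Yara    
Desk     | Yara    
Notebook | Yara    
Webcam   | Tina    
Speaker  | Tina    


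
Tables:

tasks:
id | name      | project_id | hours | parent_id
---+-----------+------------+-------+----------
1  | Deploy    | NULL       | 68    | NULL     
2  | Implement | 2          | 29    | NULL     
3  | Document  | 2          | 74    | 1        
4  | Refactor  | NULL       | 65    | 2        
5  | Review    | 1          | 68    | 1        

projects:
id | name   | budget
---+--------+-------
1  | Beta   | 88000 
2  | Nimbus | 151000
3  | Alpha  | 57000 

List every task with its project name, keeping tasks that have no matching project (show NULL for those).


LEFT JOIN keeps every row from tasks (the left table); where project_id has no match in projects, the project columns become NULL. Walk through each task:
  - task 1 (Deploy): project_id=NULL, no match -> kept with NULL
  - task 2 (Implement): project_id=2 -> matches Nimbus
  - task 3 (Document): project_id=2 -> matches Nimbus
  - task 4 (Refactor): project_id=NULL, no match -> kept with NULL
  - task 5 (Review): project_id=1 -> matches Beta
All 5 rows appear; 2 have NULL project.

SQL:
SELECT a.name, b.name AS project
FROM tasks a
LEFT JOIN projects b ON a.project_id = b.id

Result:
name      | project
----------+--------
Deploy    | NULL   
Implement | Nimbus 
Document  | Nimbus 
Refactor  | NULL   
Review    | Beta   


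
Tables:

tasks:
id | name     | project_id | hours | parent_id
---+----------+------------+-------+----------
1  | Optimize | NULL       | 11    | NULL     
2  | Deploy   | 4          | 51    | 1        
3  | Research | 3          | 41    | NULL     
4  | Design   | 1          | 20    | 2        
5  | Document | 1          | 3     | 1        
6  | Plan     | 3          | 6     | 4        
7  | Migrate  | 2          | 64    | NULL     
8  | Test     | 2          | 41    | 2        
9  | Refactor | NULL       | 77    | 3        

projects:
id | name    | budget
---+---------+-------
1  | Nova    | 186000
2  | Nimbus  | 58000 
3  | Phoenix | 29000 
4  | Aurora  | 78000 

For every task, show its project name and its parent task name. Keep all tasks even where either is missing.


Two LEFT JOINs from the same base table tasks: one to projects via project_id, one to tasks itself via parent_id. Both are LEFT so every task is preserved.
Match against projects:
  - task 1 (Optimize): project_id=NULL, no match -> kept with NULL
  - task 2 (Deploy): project_id=4 -> matches Aurora
  - task 3 (Research): project_id=3 -> matches Phoenix
  - task 4 (Design): project_id=1 -> matches Nova
  - task 5 (Document): project_id=1 -> matches Nova
  - task 6 (Plan): project_id=3 -> matches Phoenix
  - task 7 (Migrate): project_id=2 -> matches Nimbus
  - task 8 (Test): project_id=2 -> matches Nimbus
  - task 9 (Refactor): project_id=NULL, no match -> kept with NULL
Match against tasks (self):
  - task 1 (Optimize): parent_id=NULL -> NULL
  - task 2 (Deploy): parent_id=1 -> Optimize
  - task 3 (Research): parent_id=NULL -> NULL
  - task 4 (Design): parent_id=2 -> Deploy
  - task 5 (Document): parent_id=1 -> Optimize
  - task 6 (Plan): parent_id=4 -> Design
  - task 7 (Migrate): parent_id=NULL -> NULL
  - task 8 (Test): parent_id=2 -> Deploy
  - task 9 (Refactor): parent_id=3 -> Research

SQL:
SELECT a.name, b.name AS project, c.name AS parent
FROM tasks a
LEFT JOIN projects b ON a.project_id = b.id
LEFT JOIN tasks c ON a.parent_id = c.id

Result:
name     | project | parent  
---------+---------+---------
Optimize | NULL    | NULL    
Deploy   | Aurora  | Optimize
Research | Phoenix | NULL    
Design   | Nova    | Deploy  
Document | Nova    | Optimize
Plan     | Phoenix | Design  
Migrate  | Nimbus  | NULL    
Test     | Nimbus  | Deploy  
Refactor | NULL    | Research


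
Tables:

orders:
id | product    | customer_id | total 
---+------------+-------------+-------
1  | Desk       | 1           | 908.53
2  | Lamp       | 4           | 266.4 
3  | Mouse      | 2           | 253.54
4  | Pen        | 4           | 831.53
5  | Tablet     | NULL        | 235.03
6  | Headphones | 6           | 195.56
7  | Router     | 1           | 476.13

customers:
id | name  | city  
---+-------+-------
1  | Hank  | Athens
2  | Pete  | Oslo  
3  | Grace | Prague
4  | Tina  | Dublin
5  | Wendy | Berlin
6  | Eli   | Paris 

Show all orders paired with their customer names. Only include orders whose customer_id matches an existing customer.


INNER JOIN keeps only orders rows whose customer_id matches an id in customers. Walk through each order:
  - order 1 (Desk): customer_id=1 -> matches Hank
  - order 2 (Lamp): customer_id=4 -> matches Tina
  - order 3 (Mouse): customer_id=2 -> matches Pete
  - order 4 (Pen): customer_id=4 -> matches Tina
  - order 5 (Tablet): customer_id=NULL, no match -> dropped
  - order 6 (Headphones): customer_id=6 -> matches Eli
  - order 7 (Router): customer_id=1 -> matches Hank
So 1 of 7 rows is dropped.

SQL:
SELECT a.product, b.name AS customer
FROM orders a
INNER JOIN customers b ON a.customer_id = b.id

Result:
product    | customer
-----------+---------
Desk       | Hank    
Lamp       | Tina    
Mouse      | Pete    
Pen        | Tina    
Headphones | Eli     
Router     | Hank    


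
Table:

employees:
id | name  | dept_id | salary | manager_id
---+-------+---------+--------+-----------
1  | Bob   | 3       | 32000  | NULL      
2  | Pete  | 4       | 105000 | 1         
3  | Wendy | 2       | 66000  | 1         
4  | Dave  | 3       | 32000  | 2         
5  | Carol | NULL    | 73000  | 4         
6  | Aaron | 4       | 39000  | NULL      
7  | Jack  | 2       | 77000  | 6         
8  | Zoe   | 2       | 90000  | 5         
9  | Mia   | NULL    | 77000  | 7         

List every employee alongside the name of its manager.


This is a self-join: employees is joined to a second copy of itself, matching each row's manager_id to another row's id. Use LEFT JOIN so rows with manager_id=NULL are kept.
  - employee 1 (Bob): manager_id=NULL -> NULL
  - employee 2 (Pete): manager_id=1 -> Bob
  - employee 3 (Wendy): manager_id=1 -> Bob
  - employee 4 (Dave): manager_id=2 -> Pete
  - employee 5 (Carol): manager_id=4 -> Dave
  - employee 6 (Aaron): manager_id=NULL -> NULL
  - employee 7 (Jack): manager_id=6 -> Aaron
  - employee 8 (Zoe): manager_id=5 -> Carol
  - employee 9 (Mia): manager_id=7 -> Jack

SQL:
SELECT a.name AS item, b.name AS manager
FROM employees a
LEFT JOIN employees b ON a.manager_id = b.id

Result:
item  | manager
------+--------
Bob   | NULL   
Pete  | Bob    
Wendy | Bob    
Dave  | Pete   
Carol | Dave   
Aaron | NULL   
Jack  | Aaron  
Zoe   | Carol  
Mia   | Jack   


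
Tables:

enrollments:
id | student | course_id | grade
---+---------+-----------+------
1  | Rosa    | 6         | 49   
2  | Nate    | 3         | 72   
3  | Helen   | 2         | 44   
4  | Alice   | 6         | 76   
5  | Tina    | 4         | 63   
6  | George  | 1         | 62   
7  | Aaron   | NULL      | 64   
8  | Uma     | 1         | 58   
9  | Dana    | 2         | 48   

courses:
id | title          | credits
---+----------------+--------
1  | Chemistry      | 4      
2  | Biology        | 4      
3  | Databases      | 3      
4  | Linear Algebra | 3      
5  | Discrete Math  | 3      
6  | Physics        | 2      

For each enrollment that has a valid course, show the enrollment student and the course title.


INNER JOIN keeps only enrollments rows whose course_id matches an id in courses. Walk through each enrollment:
  - enrollment 1 (Rosa): course_id=6 -> matches Physics
  - enrollment 2 (Nate): course_id=3 -> matches Databases
  - enrollment 3 (Helen): course_id=2 -> matches Biology
  - enrollment 4 (Alice): course_id=6 -> matches Physics
  - enrollment 5 (Tina): course_id=4 -> matches Linear Algebra
  - enrollment 6 (George): course_id=1 -> matches Chemistry
  - enrollment 7 (Aaron): course_id=NULL, no match -> dropped
  - enrollment 8 (Uma): course_id=1 -> matches Chemistry
  - enrollment 9 (Dana): course_id=2 -> matches Biology
So 1 of 9 rows is dropped.

SQL:
SELECT a.student, b.title AS course
FROM enrollments a
INNER JOIN courses b ON a.course_id = b.id

Result:
student | course        
--------+---------------
Rosa    | Physics       
Nate    | Databases     
Helen   | Biology       
Alice   | Physics       
Tina    | Linear Algebra
George  | Chemistry     
Uma     | Chemistry     
Dana    | Biology       


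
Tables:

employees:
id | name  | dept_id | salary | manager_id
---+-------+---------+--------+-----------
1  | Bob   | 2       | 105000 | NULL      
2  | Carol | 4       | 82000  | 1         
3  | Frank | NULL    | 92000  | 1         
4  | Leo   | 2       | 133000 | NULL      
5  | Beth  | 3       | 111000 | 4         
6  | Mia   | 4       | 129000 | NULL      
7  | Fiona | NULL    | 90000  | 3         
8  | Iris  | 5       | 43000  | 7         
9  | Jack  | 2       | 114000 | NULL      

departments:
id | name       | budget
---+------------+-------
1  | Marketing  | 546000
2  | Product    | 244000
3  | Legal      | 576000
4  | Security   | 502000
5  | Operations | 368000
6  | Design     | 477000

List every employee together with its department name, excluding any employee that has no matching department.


INNER JOIN keeps only employees rows whose dept_id matches an id in departments. Walk through each employee:
  - employee 1 (Bob): dept_id=2 -> matches Product
  - employee 2 (Carol): dept_id=4 -> matches Security
  - employee 3 (Frank): dept_id=NULL, no match -> dropped
  - employee 4 (Leo): dept_id=2 -> matches Product
  - employee 5 (Beth): dept_id=3 -> matches Legal
  - employee 6 (Mia): dept_id=4 -> matches Security
  - employee 7 (Fiona): dept_id=NULL, no match -> dropped
  - employee 8 (Iris): dept_id=5 -> matches Operations
  - employee 9 (Jack): dept_id=2 -> matches Product
So 2 of 9 rows are dropped.

SQL:
SELECT a.name, b.name AS department
FROM employees a
INNER JOIN departments b ON a.dept_id = b.id

Result:
name  | department
------+-----------
Bob   | Product   
Carol | Security  
Leo   | Product   
Beth  | Legal     
Mia   | Security  
Iris  | Operations
Jack  | Product   


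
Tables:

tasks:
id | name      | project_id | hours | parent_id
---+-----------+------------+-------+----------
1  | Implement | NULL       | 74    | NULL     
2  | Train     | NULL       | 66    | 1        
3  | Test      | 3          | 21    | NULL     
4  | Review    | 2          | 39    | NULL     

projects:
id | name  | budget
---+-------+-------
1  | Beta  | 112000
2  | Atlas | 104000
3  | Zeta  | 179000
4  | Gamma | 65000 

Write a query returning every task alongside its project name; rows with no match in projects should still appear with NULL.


LEFT JOIN keeps every row from tasks (the left table); where project_id has no match in projects, the project columns become NULL. Walk through each task:
  - task 1 (Implement): project_id=NULL, no match -> kept with NULL
  - task 2 (Train): project_id=NULL, no match -> kept with NULL
  - task 3 (Test): project_id=3 -> matches Zeta
  - task 4 (Review): project_id=2 -> matches Atlas
All 4 rows appear; 2 have NULL project.

SQL:
SELECT a.name, b.name AS project
FROM tasks a
LEFT JOIN projects b ON a.project_id = b.id

Result:
name      | project
----------+--------
Implement | NULL   
Train     | NULL   
Test      | Zeta   
Review    | Atlas  


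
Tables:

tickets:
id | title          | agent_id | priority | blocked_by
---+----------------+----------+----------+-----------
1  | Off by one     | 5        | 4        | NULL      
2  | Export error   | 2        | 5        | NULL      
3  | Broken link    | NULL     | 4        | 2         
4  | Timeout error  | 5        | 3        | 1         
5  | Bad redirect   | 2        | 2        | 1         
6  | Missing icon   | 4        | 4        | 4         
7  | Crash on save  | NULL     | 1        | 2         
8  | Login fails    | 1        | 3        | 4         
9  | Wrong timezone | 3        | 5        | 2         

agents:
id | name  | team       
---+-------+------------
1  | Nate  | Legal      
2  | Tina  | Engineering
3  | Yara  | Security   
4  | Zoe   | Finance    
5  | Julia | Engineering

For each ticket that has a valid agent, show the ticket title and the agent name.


INNER JOIN keeps only tickets rows whose agent_id matches an id in agents. Walk through each ticket:
  - ticket 1 (Off by one): agent_id=5 -> matches Julia
  - ticket 2 (Export error): agent_id=2 -> matches Tina
  - ticket 3 (Broken link): agent_id=NULL, no match -> dropped
  - ticket 4 (Timeout error): agent_id=5 -> matches Julia
  - ticket 5 (Bad redirect): agent_id=2 -> matches Tina
  - ticket 6 (Missing icon): agent_id=4 -> matches Zoe
  - ticket 7 (Crash on save): agent_id=NULL, no match -> dropped
  - ticket 8 (Login fails): agent_id=1 -> matches Nate
  - ticket 9 (Wrong timezone): agent_id=3 -> matches Yara
So 2 of 9 rows are dropped.

SQL:
SELECT a.title, b.name AS agent
FROM tickets a
INNER JOIN agents b ON a.agent_id = b.id

Result:
title          | agent
---------------+------
Off by one     | Julia
Export error   | Tina 
Timeout error  | Julia
Bad redirect   | Tina 
Missing icon   | Zoe  
Login fails    | Nate 
Wrong timezone | Yara 


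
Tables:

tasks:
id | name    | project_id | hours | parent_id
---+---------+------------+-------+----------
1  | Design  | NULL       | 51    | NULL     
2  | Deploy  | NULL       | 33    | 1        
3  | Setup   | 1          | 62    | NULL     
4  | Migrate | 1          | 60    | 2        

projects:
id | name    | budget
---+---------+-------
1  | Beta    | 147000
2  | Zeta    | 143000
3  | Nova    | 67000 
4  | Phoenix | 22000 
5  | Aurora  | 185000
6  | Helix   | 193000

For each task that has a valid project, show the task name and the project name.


INNER JOIN keeps only tasks rows whose project_id matches an id in projects. Walk through each task:
  - task 1 (Design): project_id=NULL, no match -> dropped
  - task 2 (Deploy): project_id=NULL, no match -> dropped
  - task 3 (Setup): project_id=1 -> matches Beta
  - task 4 (Migrate): project_id=1 -> matches Beta
So 2 of 4 rows are dropped.

SQL:
SELECT a.name, b.name AS project
FROM tasks a
INNER JOIN projects b ON a.project_id = b.id

Result:
name    | project
--------+--------
Setup   | Beta   
Migrate | Beta   
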